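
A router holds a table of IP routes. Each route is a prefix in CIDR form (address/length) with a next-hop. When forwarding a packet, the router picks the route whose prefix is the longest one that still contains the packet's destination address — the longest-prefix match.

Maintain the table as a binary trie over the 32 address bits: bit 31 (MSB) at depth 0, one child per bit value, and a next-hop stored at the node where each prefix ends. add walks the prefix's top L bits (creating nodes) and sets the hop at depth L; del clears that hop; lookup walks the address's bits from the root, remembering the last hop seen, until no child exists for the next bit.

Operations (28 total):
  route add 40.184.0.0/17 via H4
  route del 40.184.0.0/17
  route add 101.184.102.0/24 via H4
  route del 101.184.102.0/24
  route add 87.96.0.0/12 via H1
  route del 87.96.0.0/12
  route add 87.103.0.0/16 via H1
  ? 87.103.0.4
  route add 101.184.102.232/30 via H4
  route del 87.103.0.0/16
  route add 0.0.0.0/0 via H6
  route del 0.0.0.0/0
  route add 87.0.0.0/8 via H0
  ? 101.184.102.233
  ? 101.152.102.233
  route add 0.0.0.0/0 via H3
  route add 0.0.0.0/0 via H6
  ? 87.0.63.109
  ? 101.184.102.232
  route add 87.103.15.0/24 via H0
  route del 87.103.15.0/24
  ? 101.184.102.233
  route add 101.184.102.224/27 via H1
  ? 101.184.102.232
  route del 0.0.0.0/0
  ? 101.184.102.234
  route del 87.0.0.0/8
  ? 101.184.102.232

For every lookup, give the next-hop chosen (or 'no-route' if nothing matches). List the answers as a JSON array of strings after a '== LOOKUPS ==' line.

Apply in order:
  add 40.184.0.0/17 -> H4 at depth 17
  - 40.184.0.0/17 clear@17
  add 101.184.102.0/24 -> H4 at depth 24
  - 101.184.102.0/24 clear@24
  add 87.96.0.0/12 -> H1 at depth 12
  - 87.96.0.0/12 clear@12
  add 87.103.0.0/16 -> H1 at depth 16
  lookup 87.103.0.4: bits 0101011101100111 walk d0:-→d1:-→d2:-→d3:-→d4:-→d5:-→d6:-→d7:-→d8:-→d9:-→d10:-→d11:-→d12:-→d13:-→d14:-→d15:-→d16:H1 -> H1
  add 101.184.102.232/30 -> H4 at depth 30
  - 87.103.0.0/16 clear@16
  add 0.0.0.0/0 -> H6 at depth 0
  - 0.0.0.0/0 clear@0
  add 87.0.0.0/8 -> H0 at depth 8
  lookup 101.184.102.233: bits 011001011011100001100110111010 walk d0:-→d1:-→d2:-→d3:-→d4:-→d5:-→d6:-→d7:-→d8:-→d9:-→d10:-→d11:-→d12:-→d13:-→d14:-→d15:-→d16:-→d17:-→d18:-→d19:-→d20:-→d21:-→d22:-→d23:-→d24:-→d25:-→d26:-→d27:-→d28:-→d29:-→d30:H4 -> H4
  lookup 101.152.102.233: bits 0110010110 walk d0:-→d1:-→d2:-→d3:-→d4:-→d5:-→d6:-→d7:-→d8:-→d9:-→d10:- -> no-route
  add 0.0.0.0/0 -> H3 at depth 0
  add 0.0.0.0/0 -> H6 at depth 0
  lookup 87.0.63.109: bits 010101110 walk d0:H6→d1:-→d2:-→d3:-→d4:-→d5:-→d6:-→d7:-→d8:H0→d9:- -> H0
  lookup 101.184.102.232: bits 011001011011100001100110111010 walk d0:H6→d1:-→d2:-→d3:-→d4:-→d5:-→d6:-→d7:-→d8:-→d9:-→d10:-→d11:-→d12:-→d13:-→d14:-→d15:-→d16:-→d17:-→d18:-→d19:-→d20:-→d21:-→d22:-→d23:-→d24:-→d25:-→d26:-→d27:-→d28:-→d29:-→d30:H4 -> H4
  add 87.103.15.0/24 -> H0 at depth 24
  - 87.103.15.0/24 clear@24
  lookup 101.184.102.233: bits 011001011011100001100110111010 walk d0:H6→d1:-→d2:-→d3:-→d4:-→d5:-→d6:-→d7:-→d8:-→d9:-→d10:-→d11:-→d12:-→d13:-→d14:-→d15:-→d16:-→d17:-→d18:-→d19:-→d20:-→d21:-→d22:-→d23:-→d24:-→d25:-→d26:-→d27:-→d28:-→d29:-→d30:H4 -> H4
  add 101.184.102.224/27 -> H1 at depth 27
  lookup 101.184.102.232: bits 011001011011100001100110111010 walk d0:H6→d1:-→d2:-→d3:-→d4:-→d5:-→d6:-→d7:-→d8:-→d9:-→d10:-→d11:-→d12:-→d13:-→d14:-→d15:-→d16:-→d17:-→d18:-→d19:-→d20:-→d21:-→d22:-→d23:-→d24:-→d25:-→d26:-→d27:H1→d28:-→d29:-→d30:H4 -> H4
  - 0.0.0.0/0 clear@0
  lookup 101.184.102.234: bits 011001011011100001100110111010 walk d0:-→d1:-→d2:-→d3:-→d4:-→d5:-→d6:-→d7:-→d8:-→d9:-→d10:-→d11:-→d12:-→d13:-→d14:-→d15:-→d16:-→d17:-→d18:-→d19:-→d20:-→d21:-→d22:-→d23:-→d24:-→d25:-→d26:-→d27:H1→d28:-→d29:-→d30:H4 -> H4
  - 87.0.0.0/8 clear@8
  lookup 101.184.102.232: bits 011001011011100001100110111010 walk d0:-→d1:-→d2:-→d3:-→d4:-→d5:-→d6:-→d7:-→d8:-→d9:-→d10:-→d11:-→d12:-→d13:-→d14:-→d15:-→d16:-→d17:-→d18:-→d19:-→d20:-→d21:-→d22:-→d23:-→d24:-→d25:-→d26:-→d27:H1→d28:-→d29:-→d30:H4 -> H4

== LOOKUPS ==
["H1","H4","no-route","H0","H4","H4","H4","H4","H4"]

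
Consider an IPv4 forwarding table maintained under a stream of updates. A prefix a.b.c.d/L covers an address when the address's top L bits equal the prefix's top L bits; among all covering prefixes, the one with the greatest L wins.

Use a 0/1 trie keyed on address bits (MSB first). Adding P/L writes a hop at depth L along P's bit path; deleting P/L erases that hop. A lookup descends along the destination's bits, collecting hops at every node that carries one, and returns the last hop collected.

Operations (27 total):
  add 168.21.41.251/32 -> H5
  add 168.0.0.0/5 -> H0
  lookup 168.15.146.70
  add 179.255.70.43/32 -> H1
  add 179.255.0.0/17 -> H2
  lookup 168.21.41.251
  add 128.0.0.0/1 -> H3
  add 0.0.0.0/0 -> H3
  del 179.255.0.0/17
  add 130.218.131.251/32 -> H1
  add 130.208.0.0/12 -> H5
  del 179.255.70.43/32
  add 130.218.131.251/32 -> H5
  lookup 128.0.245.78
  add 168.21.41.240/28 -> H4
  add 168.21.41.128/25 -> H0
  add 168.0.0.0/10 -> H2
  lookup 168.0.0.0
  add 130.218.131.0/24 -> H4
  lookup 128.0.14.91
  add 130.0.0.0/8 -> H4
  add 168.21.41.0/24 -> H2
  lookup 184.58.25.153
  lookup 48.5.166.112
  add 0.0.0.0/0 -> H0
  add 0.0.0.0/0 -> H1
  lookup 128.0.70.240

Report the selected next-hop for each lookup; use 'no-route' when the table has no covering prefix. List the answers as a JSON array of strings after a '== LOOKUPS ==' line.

Trace:
  add 168.21.41.251/32 -> H5 at depth 32
  add 168.0.0.0/5 -> H0 at depth 5
  ? 168.15.146.70  path d0:-→d1:-→d2:-→d3:-→d4:-→d5:H0→d6:-→d7:-→d8:-→d9:-→d10:-→d11:-  best=H0
  add 179.255.70.43/32 -> H1 at depth 32
  add 179.255.0.0/17 -> H2 at depth 17
  ? 168.21.41.251  path d0:-→d1:-→d2:-→d3:-→d4:-→d5:H0→d6:-→d7:-→d8:-→d9:-→d10:-→d11:-→d12:-→d13:-→d14:-→d15:-→d16:-→d17:-→d18:-→d19:-→d20:-→d21:-→d22:-→d23:-→d24:-→d25:-→d26:-→d27:-→d28:-→d29:-→d30:-→d31:-→d32:H5  best=H5
  add 128.0.0.0/1 -> H3 at depth 1
  add 0.0.0.0/0 -> H3 at depth 0
  del 179.255.0.0/17 (clear depth 17)
  add 130.218.131.251/32 -> H1 at depth 32
  add 130.208.0.0/12 -> H5 at depth 12
  del 179.255.70.43/32 (clear depth 32)
  add 130.218.131.251/32 -> H5 at depth 32
  ? 128.0.245.78  path d0:H3→d1:H3→d2:-→d3:-→d4:-→d5:-→d6:-  best=H3
  add 168.21.41.240/28 -> H4 at depth 28
  add 168.21.41.128/25 -> H0 at depth 25
  add 168.0.0.0/10 -> H2 at depth 10
  ? 168.0.0.0  path d0:H3→d1:H3→d2:-→d3:-→d4:-→d5:H0→d6:-→d7:-→d8:-→d9:-→d10:H2→d11:-  best=H2
  add 130.218.131.0/24 -> H4 at depth 24
  ? 128.0.14.91  path d0:H3→d1:H3→d2:-→d3:-→d4:-→d5:-→d6:-  best=H3
  add 130.0.0.0/8 -> H4 at depth 8
  add 168.21.41.0/24 -> H2 at depth 24
  ? 184.58.25.153  path d0:H3→d1:H3→d2:-→d3:-→d4:-  best=H3
  ? 48.5.166.112  path d0:H3  best=H3
  add 0.0.0.0/0 -> H0 at depth 0
  add 0.0.0.0/0 -> H1 at depth 0
  ? 128.0.70.240  path d0:H1→d1:H3→d2:-→d3:-→d4:-→d5:-→d6:-  best=H3

== LOOKUPS ==
["H0","H5","H3","H2","H3","H3","H3","H3"]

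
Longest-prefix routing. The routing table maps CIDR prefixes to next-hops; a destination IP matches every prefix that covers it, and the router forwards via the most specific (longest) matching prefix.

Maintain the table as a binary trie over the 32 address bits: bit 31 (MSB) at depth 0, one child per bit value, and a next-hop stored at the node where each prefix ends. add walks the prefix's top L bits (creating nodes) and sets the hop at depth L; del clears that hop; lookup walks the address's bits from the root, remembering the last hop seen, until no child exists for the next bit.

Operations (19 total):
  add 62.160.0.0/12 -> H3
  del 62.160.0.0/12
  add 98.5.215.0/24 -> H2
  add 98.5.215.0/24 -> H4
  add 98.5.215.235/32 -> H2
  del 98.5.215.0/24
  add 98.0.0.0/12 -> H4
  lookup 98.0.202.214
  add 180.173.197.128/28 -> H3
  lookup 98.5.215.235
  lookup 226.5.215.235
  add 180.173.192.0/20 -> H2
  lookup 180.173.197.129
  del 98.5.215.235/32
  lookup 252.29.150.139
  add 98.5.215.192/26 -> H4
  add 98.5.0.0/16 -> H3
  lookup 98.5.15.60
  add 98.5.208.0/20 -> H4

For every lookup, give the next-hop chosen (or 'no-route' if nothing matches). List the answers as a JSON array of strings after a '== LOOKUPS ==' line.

Trace:
  + 62.160.0.0/12 (H3) depth=12
  del 62.160.0.0/12 (clear depth 12)
  + 98.5.215.0/24 (H2) depth=24
  + 98.5.215.0/24 (H4) depth=24
  + 98.5.215.235/32 (H2) depth=32
  del 98.5.215.0/24 (clear depth 24)
  + 98.0.0.0/12 (H4) depth=12
  lookup 98.0.202.214: bits 0110001000000 walk d0:-→d1:-→d2:-→d3:-→d4:-→d5:-→d6:-→d7:-→d8:-→d9:-→d10:-→d11:-→d12:H4→d13:- -> H4
  + 180.173.197.128/28 (H3) depth=28
  lookup 98.5.215.235: bits 01100010000001011101011111101011 walk d0:-→d1:-→d2:-→d3:-→d4:-→d5:-→d6:-→d7:-→d8:-→d9:-→d10:-→d11:-→d12:H4→d13:-→d14:-→d15:-→d16:-→d17:-→d18:-→d19:-→d20:-→d21:-→d22:-→d23:-→d24:-→d25:-→d26:-→d27:-→d28:-→d29:-→d30:-→d31:-→d32:H2 -> H2
  lookup 226.5.215.235: bits 1 walk d0:-→d1:- -> no-route
  + 180.173.192.0/20 (H2) depth=20
  lookup 180.173.197.129: bits 1011010010101101110001011000 walk d0:-→d1:-→d2:-→d3:-→d4:-→d5:-→d6:-→d7:-→d8:-→d9:-→d10:-→d11:-→d12:-→d13:-→d14:-→d15:-→d16:-→d17:-→d18:-→d19:-→d20:H2→d21:-→d22:-→d23:-→d24:-→d25:-→d26:-→d27:-→d28:H3 -> H3
  del 98.5.215.235/32 (clear depth 32)
  lookup 252.29.150.139: bits 1 walk d0:-→d1:- -> no-route
  + 98.5.215.192/26 (H4) depth=26
  + 98.5.0.0/16 (H3) depth=16
  lookup 98.5.15.60: bits 0110001000000101 walk d0:-→d1:-→d2:-→d3:-→d4:-→d5:-→d6:-→d7:-→d8:-→d9:-→d10:-→d11:-→d12:H4→d13:-→d14:-→d15:-→d16:H3 -> H3
  + 98.5.208.0/20 (H4) depth=20

== LOOKUPS ==
["H4","H2","no-route","H3","no-route","H3"]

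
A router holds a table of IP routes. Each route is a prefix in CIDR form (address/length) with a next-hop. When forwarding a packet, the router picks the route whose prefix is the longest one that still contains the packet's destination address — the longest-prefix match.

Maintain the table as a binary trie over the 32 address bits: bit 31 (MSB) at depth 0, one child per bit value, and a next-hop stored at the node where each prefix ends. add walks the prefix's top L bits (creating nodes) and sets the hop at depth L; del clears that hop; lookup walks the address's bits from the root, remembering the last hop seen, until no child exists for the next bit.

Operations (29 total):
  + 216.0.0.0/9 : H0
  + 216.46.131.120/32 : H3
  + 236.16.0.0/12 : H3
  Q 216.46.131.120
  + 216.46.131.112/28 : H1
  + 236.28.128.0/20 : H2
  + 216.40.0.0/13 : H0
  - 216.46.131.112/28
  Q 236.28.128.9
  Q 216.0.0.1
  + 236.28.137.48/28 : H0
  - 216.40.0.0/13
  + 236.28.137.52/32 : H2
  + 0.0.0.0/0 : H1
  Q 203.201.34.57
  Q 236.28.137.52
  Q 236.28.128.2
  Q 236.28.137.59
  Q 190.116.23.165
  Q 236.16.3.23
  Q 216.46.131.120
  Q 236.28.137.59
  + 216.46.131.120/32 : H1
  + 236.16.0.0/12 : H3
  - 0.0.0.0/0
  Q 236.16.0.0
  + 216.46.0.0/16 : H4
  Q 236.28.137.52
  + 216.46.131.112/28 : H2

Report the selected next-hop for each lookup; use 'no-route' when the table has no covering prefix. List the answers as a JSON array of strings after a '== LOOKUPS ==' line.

Apply in order:
  + 216.0.0.0/9 (H0) depth=9
  + 216.46.131.120/32 (H3) depth=32
  + 236.16.0.0/12 (H3) depth=12
  ? 216.46.131.120  path d0:-→d1:-→d2:-→d3:-→d4:-→d5:-→d6:-→d7:-→d8:-→d9:H0→d10:-→d11:-→d12:-→d13:-→d14:-→d15:-→d16:-→d17:-→d18:-→d19:-→d20:-→d21:-→d22:-→d23:-→d24:-→d25:-→d26:-→d27:-→d28:-→d29:-→d30:-→d31:-→d32:H3  best=H3
  + 216.46.131.112/28 (H1) depth=28
  + 236.28.128.0/20 (H2) depth=20
  + 216.40.0.0/13 (H0) depth=13
  del 216.46.131.112/28 (clear depth 28)
  ? 236.28.128.9  path d0:-→d1:-→d2:-→d3:-→d4:-→d5:-→d6:-→d7:-→d8:-→d9:-→d10:-→d11:-→d12:H3→d13:-→d14:-→d15:-→d16:-→d17:-→d18:-→d19:-→d20:H2  best=H2
  ? 216.0.0.1  path d0:-→d1:-→d2:-→d3:-→d4:-→d5:-→d6:-→d7:-→d8:-→d9:H0→d10:-  best=H0
  + 236.28.137.48/28 (H0) depth=28
  del 216.40.0.0/13 (clear depth 13)
  + 236.28.137.52/32 (H2) depth=32
  + 0.0.0.0/0 (H1) depth=0
  ? 203.201.34.57  path d0:H1→d1:-→d2:-→d3:-  best=H1
  ? 236.28.137.52  path d0:H1→d1:-→d2:-→d3:-→d4:-→d5:-→d6:-→d7:-→d8:-→d9:-→d10:-→d11:-→d12:H3→d13:-→d14:-→d15:-→d16:-→d17:-→d18:-→d19:-→d20:H2→d21:-→d22:-→d23:-→d24:-→d25:-→d26:-→d27:-→d28:H0→d29:-→d30:-→d31:-→d32:H2  best=H2
  ? 236.28.128.2  path d0:H1→d1:-→d2:-→d3:-→d4:-→d5:-→d6:-→d7:-→d8:-→d9:-→d10:-→d11:-→d12:H3→d13:-→d14:-→d15:-→d16:-→d17:-→d18:-→d19:-→d20:H2  best=H2
  ? 236.28.137.59  path d0:H1→d1:-→d2:-→d3:-→d4:-→d5:-→d6:-→d7:-→d8:-→d9:-→d10:-→d11:-→d12:H3→d13:-→d14:-→d15:-→d16:-→d17:-→d18:-→d19:-→d20:H2→d21:-→d22:-→d23:-→d24:-→d25:-→d26:-→d27:-→d28:H0  best=H0
  ? 190.116.23.165  path d0:H1→d1:-  best=H1
  ? 236.16.3.23  path d0:H1→d1:-→d2:-→d3:-→d4:-→d5:-→d6:-→d7:-→d8:-→d9:-→d10:-→d11:-→d12:H3  best=H3
  ? 216.46.131.120  path d0:H1→d1:-→d2:-→d3:-→d4:-→d5:-→d6:-→d7:-→d8:-→d9:H0→d10:-→d11:-→d12:-→d13:-→d14:-→d15:-→d16:-→d17:-→d18:-→d19:-→d20:-→d21:-→d22:-→d23:-→d24:-→d25:-→d26:-→d27:-→d28:-→d29:-→d30:-→d31:-→d32:H3  best=H3
  ? 236.28.137.59  path d0:H1→d1:-→d2:-→d3:-→d4:-→d5:-→d6:-→d7:-→d8:-→d9:-→d10:-→d11:-→d12:H3→d13:-→d14:-→d15:-→d16:-→d17:-→d18:-→d19:-→d20:H2→d21:-→d22:-→d23:-→d24:-→d25:-→d26:-→d27:-→d28:H0  best=H0
  + 216.46.131.120/32 (H1) depth=32
  + 236.16.0.0/12 (H3) depth=12
  del 0.0.0.0/0 (clear depth 0)
  ? 236.16.0.0  path d0:-→d1:-→d2:-→d3:-→d4:-→d5:-→d6:-→d7:-→d8:-→d9:-→d10:-→d11:-→d12:H3  best=H3
  + 216.46.0.0/16 (H4) depth=16
  ? 236.28.137.52  path d0:-→d1:-→d2:-→d3:-→d4:-→d5:-→d6:-→d7:-→d8:-→d9:-→d10:-→d11:-→d12:H3→d13:-→d14:-→d15:-→d16:-→d17:-→d18:-→d19:-→d20:H2→d21:-→d22:-→d23:-→d24:-→d25:-→d26:-→d27:-→d28:H0→d29:-→d30:-→d31:-→d32:H2  best=H2
  + 216.46.131.112/28 (H2) depth=28

== LOOKUPS ==
["H3","H2","H0","H1","H2","H2","H0","H1","H3","H3","H0","H3","H2"]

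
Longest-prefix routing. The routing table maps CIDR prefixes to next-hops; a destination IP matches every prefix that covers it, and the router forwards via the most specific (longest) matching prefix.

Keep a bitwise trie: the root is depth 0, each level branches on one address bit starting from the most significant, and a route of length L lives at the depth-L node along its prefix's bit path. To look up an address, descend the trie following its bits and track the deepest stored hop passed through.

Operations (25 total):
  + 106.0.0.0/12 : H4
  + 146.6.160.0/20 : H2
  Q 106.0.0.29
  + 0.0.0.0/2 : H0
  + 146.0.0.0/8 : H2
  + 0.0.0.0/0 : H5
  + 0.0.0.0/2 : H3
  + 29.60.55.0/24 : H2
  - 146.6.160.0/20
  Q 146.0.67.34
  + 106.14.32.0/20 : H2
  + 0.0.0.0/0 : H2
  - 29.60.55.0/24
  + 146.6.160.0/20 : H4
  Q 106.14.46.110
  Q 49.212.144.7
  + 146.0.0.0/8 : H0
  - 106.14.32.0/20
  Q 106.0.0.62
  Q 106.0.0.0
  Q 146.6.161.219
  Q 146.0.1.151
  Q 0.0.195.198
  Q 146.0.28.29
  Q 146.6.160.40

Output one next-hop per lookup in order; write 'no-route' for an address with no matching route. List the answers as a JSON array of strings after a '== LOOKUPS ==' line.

Apply in order:
  add 106.0.0.0/12 -> H4 at depth 12
  add 146.6.160.0/20 -> H2 at depth 20
  Q 106.0.0.29: descend 011010100000 ; hops seen [H4] ; pick H4
  add 0.0.0.0/2 -> H0 at depth 2
  add 146.0.0.0/8 -> H2 at depth 8
  add 0.0.0.0/0 -> H5 at depth 0
  add 0.0.0.0/2 -> H3 at depth 2
  add 29.60.55.0/24 -> H2 at depth 24
  del 146.6.160.0/20 (clear depth 20)
  Q 146.0.67.34: descend 1001001000000 ; hops seen [H5,H2] ; pick H2
  add 106.14.32.0/20 -> H2 at depth 20
  add 0.0.0.0/0 -> H2 at depth 0
  del 29.60.55.0/24 (clear depth 24)
  add 146.6.160.0/20 -> H4 at depth 20
  Q 106.14.46.110: descend 01101010000011100010 ; hops seen [H2,H4,H2] ; pick H2
  Q 49.212.144.7: descend 00 ; hops seen [H2,H3] ; pick H3
  add 146.0.0.0/8 -> H0 at depth 8
  del 106.14.32.0/20 (clear depth 20)
  Q 106.0.0.62: descend 011010100000 ; hops seen [H2,H4] ; pick H4
  Q 106.0.0.0: descend 011010100000 ; hops seen [H2,H4] ; pick H4
  Q 146.6.161.219: descend 10010010000001101010 ; hops seen [H2,H0,H4] ; pick H4
  Q 146.0.1.151: descend 1001001000000 ; hops seen [H2,H0] ; pick H0
  Q 0.0.195.198: descend 000 ; hops seen [H2,H3] ; pick H3
  Q 146.0.28.29: descend 1001001000000 ; hops seen [H2,H0] ; pick H0
  Q 146.6.160.40: descend 10010010000001101010 ; hops seen [H2,H0,H4] ; pick H4

== LOOKUPS ==
["H4","H2","H2","H3","H4","H4","H4","H0","H3","H0","H4"]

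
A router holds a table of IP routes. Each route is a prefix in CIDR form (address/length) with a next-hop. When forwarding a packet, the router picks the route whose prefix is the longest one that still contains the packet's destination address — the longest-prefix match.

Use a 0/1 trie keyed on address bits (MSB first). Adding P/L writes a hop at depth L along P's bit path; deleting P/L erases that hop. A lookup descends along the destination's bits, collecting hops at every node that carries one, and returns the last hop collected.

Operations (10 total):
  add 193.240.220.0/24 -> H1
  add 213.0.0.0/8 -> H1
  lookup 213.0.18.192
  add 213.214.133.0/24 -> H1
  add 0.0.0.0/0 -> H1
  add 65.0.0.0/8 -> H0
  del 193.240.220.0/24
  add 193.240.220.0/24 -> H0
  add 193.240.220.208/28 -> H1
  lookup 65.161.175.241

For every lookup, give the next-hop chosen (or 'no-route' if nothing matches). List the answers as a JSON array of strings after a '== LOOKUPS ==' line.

Apply in order:
  + 193.240.220.0/24 (H1) depth=24
  + 213.0.0.0/8 (H1) depth=8
  Q 213.0.18.192: descend 11010101 ; hops seen [H1] ; pick H1
  + 213.214.133.0/24 (H1) depth=24
  + 0.0.0.0/0 (H1) depth=0
  + 65.0.0.0/8 (H0) depth=8
  del 193.240.220.0/24 (clear depth 24)
  + 193.240.220.0/24 (H0) depth=24
  + 193.240.220.208/28 (H1) depth=28
  Q 65.161.175.241: descend 01000001 ; hops seen [H1,H0] ; pick H0

== LOOKUPS ==
["H1","H0"]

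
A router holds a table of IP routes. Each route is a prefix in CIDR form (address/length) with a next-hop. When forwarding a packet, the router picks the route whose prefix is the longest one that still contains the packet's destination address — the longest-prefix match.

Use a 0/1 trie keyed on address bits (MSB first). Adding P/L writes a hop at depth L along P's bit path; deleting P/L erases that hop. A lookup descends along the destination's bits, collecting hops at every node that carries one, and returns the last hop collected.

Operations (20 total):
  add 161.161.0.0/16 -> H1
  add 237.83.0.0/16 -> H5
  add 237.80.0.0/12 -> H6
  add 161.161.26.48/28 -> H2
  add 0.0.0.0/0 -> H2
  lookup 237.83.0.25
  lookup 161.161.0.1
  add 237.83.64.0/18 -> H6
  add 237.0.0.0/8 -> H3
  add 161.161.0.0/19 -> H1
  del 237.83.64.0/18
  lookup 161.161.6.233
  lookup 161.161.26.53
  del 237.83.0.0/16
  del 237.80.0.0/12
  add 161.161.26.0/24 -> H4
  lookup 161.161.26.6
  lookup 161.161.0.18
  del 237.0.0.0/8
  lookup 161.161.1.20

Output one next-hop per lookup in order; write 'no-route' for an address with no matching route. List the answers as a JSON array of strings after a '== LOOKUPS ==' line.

Trace:
  + 161.161.0.0/16 (H1) depth=16
  + 237.83.0.0/16 (H5) depth=16
  + 237.80.0.0/12 (H6) depth=12
  + 161.161.26.48/28 (H2) depth=28
  + 0.0.0.0/0 (H2) depth=0
  ? 237.83.0.25  path d0:H2→d1:-→d2:-→d3:-→d4:-→d5:-→d6:-→d7:-→d8:-→d9:-→d10:-→d11:-→d12:H6→d13:-→d14:-→d15:-→d16:H5  best=H5
  ? 161.161.0.1  path d0:H2→d1:-→d2:-→d3:-→d4:-→d5:-→d6:-→d7:-→d8:-→d9:-→d10:-→d11:-→d12:-→d13:-→d14:-→d15:-→d16:H1→d17:-→d18:-→d19:-  best=H1
  + 237.83.64.0/18 (H6) depth=18
  + 237.0.0.0/8 (H3) depth=8
  + 161.161.0.0/19 (H1) depth=19
  - 237.83.64.0/18 clear@18
  ? 161.161.6.233  path d0:H2→d1:-→d2:-→d3:-→d4:-→d5:-→d6:-→d7:-→d8:-→d9:-→d10:-→d11:-→d12:-→d13:-→d14:-→d15:-→d16:H1→d17:-→d18:-→d19:H1  best=H1
  ? 161.161.26.53  path d0:H2→d1:-→d2:-→d3:-→d4:-→d5:-→d6:-→d7:-→d8:-→d9:-→d10:-→d11:-→d12:-→d13:-→d14:-→d15:-→d16:H1→d17:-→d18:-→d19:H1→d20:-→d21:-→d22:-→d23:-→d24:-→d25:-→d26:-→d27:-→d28:H2  best=H2
  - 237.83.0.0/16 clear@16
  - 237.80.0.0/12 clear@12
  + 161.161.26.0/24 (H4) depth=24
  ? 161.161.26.6  path d0:H2→d1:-→d2:-→d3:-→d4:-→d5:-→d6:-→d7:-→d8:-→d9:-→d10:-→d11:-→d12:-→d13:-→d14:-→d15:-→d16:H1→d17:-→d18:-→d19:H1→d20:-→d21:-→d22:-→d23:-→d24:H4→d25:-→d26:-  best=H4
  ? 161.161.0.18  path d0:H2→d1:-→d2:-→d3:-→d4:-→d5:-→d6:-→d7:-→d8:-→d9:-→d10:-→d11:-→d12:-→d13:-→d14:-→d15:-→d16:H1→d17:-→d18:-→d19:H1  best=H1
  - 237.0.0.0/8 clear@8
  ? 161.161.1.20  path d0:H2→d1:-→d2:-→d3:-→d4:-→d5:-→d6:-→d7:-→d8:-→d9:-→d10:-→d11:-→d12:-→d13:-→d14:-→d15:-→d16:H1→d17:-→d18:-→d19:H1  best=H1

== LOOKUPS ==
["H5","H1","H1","H2","H4","H1","H1"]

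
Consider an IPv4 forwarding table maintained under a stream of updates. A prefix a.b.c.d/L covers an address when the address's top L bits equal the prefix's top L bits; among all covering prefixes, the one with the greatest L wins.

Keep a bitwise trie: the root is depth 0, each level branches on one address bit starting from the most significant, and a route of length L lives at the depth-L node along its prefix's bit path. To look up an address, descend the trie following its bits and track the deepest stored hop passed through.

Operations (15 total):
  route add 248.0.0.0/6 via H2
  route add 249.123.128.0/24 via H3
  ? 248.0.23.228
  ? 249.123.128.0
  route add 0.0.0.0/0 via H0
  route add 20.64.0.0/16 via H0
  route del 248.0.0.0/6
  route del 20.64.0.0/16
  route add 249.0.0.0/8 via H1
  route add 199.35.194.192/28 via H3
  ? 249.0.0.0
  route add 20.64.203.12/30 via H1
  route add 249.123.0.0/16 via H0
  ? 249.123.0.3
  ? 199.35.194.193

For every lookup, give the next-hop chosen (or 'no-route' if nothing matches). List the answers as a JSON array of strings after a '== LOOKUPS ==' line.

Trace:
  add 248.0.0.0/6 -> H2 at depth 6
  add 249.123.128.0/24 -> H3 at depth 24
  Q 248.0.23.228: descend 1111100 ; hops seen [H2] ; pick H2
  Q 249.123.128.0: descend 111110010111101110000000 ; hops seen [H2,H3] ; pick H3
  add 0.0.0.0/0 -> H0 at depth 0
  add 20.64.0.0/16 -> H0 at depth 16
  del 248.0.0.0/6 (clear depth 6)
  del 20.64.0.0/16 (clear depth 16)
  add 249.0.0.0/8 -> H1 at depth 8
  add 199.35.194.192/28 -> H3 at depth 28
  Q 249.0.0.0: descend 111110010 ; hops seen [H0,H1] ; pick H1
  add 20.64.203.12/30 -> H1 at depth 30
  add 249.123.0.0/16 -> H0 at depth 16
  Q 249.123.0.3: descend 1111100101111011 ; hops seen [H0,H1,H0] ; pick H0
  Q 199.35.194.193: descend 1100011100100011110000101100 ; hops seen [H0,H3] ; pick H3

== LOOKUPS ==
["H2","H3","H1","H0","H3"]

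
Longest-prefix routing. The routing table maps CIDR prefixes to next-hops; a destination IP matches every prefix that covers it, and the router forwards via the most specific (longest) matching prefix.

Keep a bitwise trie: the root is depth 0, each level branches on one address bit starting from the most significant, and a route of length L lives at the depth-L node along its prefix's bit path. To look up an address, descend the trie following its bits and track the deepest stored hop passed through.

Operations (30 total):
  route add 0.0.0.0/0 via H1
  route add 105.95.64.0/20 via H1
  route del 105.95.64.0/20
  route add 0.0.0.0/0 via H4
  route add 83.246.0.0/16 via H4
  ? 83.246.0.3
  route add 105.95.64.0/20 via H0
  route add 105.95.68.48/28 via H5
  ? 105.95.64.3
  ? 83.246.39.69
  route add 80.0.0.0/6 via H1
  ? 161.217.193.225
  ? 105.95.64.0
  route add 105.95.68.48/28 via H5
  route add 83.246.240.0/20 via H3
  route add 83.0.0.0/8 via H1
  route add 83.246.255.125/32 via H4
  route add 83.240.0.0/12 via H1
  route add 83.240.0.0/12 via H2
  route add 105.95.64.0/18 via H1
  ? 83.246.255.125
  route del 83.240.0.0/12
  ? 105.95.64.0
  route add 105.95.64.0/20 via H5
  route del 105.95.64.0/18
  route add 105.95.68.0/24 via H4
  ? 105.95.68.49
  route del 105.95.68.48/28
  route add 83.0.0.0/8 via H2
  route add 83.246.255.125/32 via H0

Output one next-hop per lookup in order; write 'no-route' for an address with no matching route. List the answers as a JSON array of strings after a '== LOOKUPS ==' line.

Process each operation:
  add 0.0.0.0/0 -> H1 at depth 0
  add 105.95.64.0/20 -> H1 at depth 20
  del 105.95.64.0/20 (clear depth 20)
  add 0.0.0.0/0 -> H4 at depth 0
  add 83.246.0.0/16 -> H4 at depth 16
  ? 83.246.0.3  path d0:H4→d1:-→d2:-→d3:-→d4:-→d5:-→d6:-→d7:-→d8:-→d9:-→d10:-→d11:-→d12:-→d13:-→d14:-→d15:-→d16:H4  best=H4
  add 105.95.64.0/20 -> H0 at depth 20
  add 105.95.68.48/28 -> H5 at depth 28
  ? 105.95.64.3  path d0:H4→d1:-→d2:-→d3:-→d4:-→d5:-→d6:-→d7:-→d8:-→d9:-→d10:-→d11:-→d12:-→d13:-→d14:-→d15:-→d16:-→d17:-→d18:-→d19:-→d20:H0→d21:-  best=H0
  ? 83.246.39.69  path d0:H4→d1:-→d2:-→d3:-→d4:-→d5:-→d6:-→d7:-→d8:-→d9:-→d10:-→d11:-→d12:-→d13:-→d14:-→d15:-→d16:H4  best=H4
  add 80.0.0.0/6 -> H1 at depth 6
  ? 161.217.193.225  path d0:H4  best=H4
  ? 105.95.64.0  path d0:H4→d1:-→d2:-→d3:-→d4:-→d5:-→d6:-→d7:-→d8:-→d9:-→d10:-→d11:-→d12:-→d13:-→d14:-→d15:-→d16:-→d17:-→d18:-→d19:-→d20:H0→d21:-  best=H0
  add 105.95.68.48/28 -> H5 at depth 28
  add 83.246.240.0/20 -> H3 at depth 20
  add 83.0.0.0/8 -> H1 at depth 8
  add 83.246.255.125/32 -> H4 at depth 32
  add 83.240.0.0/12 -> H1 at depth 12
  add 83.240.0.0/12 -> H2 at depth 12
  add 105.95.64.0/18 -> H1 at depth 18
  ? 83.246.255.125  path d0:H4→d1:-→d2:-→d3:-→d4:-→d5:-→d6:H1→d7:-→d8:H1→d9:-→d10:-→d11:-→d12:H2→d13:-→d14:-→d15:-→d16:H4→d17:-→d18:-→d19:-→d20:H3→d21:-→d22:-→d23:-→d24:-→d25:-→d26:-→d27:-→d28:-→d29:-→d30:-→d31:-→d32:H4  best=H4
  del 83.240.0.0/12 (clear depth 12)
  ? 105.95.64.0  path d0:H4→d1:-→d2:-→d3:-→d4:-→d5:-→d6:-→d7:-→d8:-→d9:-→d10:-→d11:-→d12:-→d13:-→d14:-→d15:-→d16:-→d17:-→d18:H1→d19:-→d20:H0→d21:-  best=H0
  add 105.95.64.0/20 -> H5 at depth 20
  del 105.95.64.0/18 (clear depth 18)
  add 105.95.68.0/24 -> H4 at depth 24
  ? 105.95.68.49  path d0:H4→d1:-→d2:-→d3:-→d4:-→d5:-→d6:-→d7:-→d8:-→d9:-→d10:-→d11:-→d12:-→d13:-→d14:-→d15:-→d16:-→d17:-→d18:-→d19:-→d20:H5→d21:-→d22:-→d23:-→d24:H4→d25:-→d26:-→d27:-→d28:H5  best=H5
  del 105.95.68.48/28 (clear depth 28)
  add 83.0.0.0/8 -> H2 at depth 8
  add 83.246.255.125/32 -> H0 at depth 32

== LOOKUPS ==
["H4","H0","H4","H4","H0","H4","H0","H5"]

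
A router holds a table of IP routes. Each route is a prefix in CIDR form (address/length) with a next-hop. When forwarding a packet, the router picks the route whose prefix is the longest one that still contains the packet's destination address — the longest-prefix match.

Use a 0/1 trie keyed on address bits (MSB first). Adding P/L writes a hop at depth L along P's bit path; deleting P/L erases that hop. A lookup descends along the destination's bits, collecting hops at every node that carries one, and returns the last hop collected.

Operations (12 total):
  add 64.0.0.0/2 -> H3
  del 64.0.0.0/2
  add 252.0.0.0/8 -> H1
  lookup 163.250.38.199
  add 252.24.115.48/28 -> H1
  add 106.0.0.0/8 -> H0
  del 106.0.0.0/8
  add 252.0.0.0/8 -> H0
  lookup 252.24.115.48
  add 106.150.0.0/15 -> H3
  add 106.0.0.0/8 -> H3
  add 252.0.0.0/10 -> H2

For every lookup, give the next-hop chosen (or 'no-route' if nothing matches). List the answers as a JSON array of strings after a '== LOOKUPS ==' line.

Process each operation:
  + 64.0.0.0/2 (H3) depth=2
  - 64.0.0.0/2 clear@2
  + 252.0.0.0/8 (H1) depth=8
  lookup 163.250.38.199: bits 1 walk d0:-→d1:- -> no-route
  + 252.24.115.48/28 (H1) depth=28
  + 106.0.0.0/8 (H0) depth=8
  - 106.0.0.0/8 clear@8
  + 252.0.0.0/8 (H0) depth=8
  lookup 252.24.115.48: bits 1111110000011000011100110011 walk d0:-→d1:-→d2:-→d3:-→d4:-→d5:-→d6:-→d7:-→d8:H0→d9:-→d10:-→d11:-→d12:-→d13:-→d14:-→d15:-→d16:-→d17:-→d18:-→d19:-→d20:-→d21:-→d22:-→d23:-→d24:-→d25:-→d26:-→d27:-→d28:H1 -> H1
  + 106.150.0.0/15 (H3) depth=15
  + 106.0.0.0/8 (H3) depth=8
  + 252.0.0.0/10 (H2) depth=10

== LOOKUPS ==
["no-route","H1"]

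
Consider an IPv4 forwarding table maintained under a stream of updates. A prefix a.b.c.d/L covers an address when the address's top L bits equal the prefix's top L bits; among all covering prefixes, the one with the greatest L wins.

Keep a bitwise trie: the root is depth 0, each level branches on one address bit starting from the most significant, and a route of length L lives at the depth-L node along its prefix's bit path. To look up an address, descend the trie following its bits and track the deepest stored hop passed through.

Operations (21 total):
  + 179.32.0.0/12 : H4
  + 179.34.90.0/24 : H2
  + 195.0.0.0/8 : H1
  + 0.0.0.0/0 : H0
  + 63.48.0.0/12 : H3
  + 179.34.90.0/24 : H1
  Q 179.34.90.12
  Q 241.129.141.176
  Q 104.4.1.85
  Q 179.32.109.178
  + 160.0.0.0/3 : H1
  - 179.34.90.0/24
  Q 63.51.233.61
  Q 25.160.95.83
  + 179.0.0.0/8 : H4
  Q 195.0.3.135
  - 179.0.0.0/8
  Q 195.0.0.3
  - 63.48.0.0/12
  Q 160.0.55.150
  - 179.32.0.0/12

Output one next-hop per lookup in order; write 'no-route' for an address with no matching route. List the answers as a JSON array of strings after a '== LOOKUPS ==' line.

Trace:
  add 179.32.0.0/12 -> H4 at depth 12
  add 179.34.90.0/24 -> H2 at depth 24
  add 195.0.0.0/8 -> H1 at depth 8
  add 0.0.0.0/0 -> H0 at depth 0
  add 63.48.0.0/12 -> H3 at depth 12
  add 179.34.90.0/24 -> H1 at depth 24
  ? 179.34.90.12  path d0:H0→d1:-→d2:-→d3:-→d4:-→d5:-→d6:-→d7:-→d8:-→d9:-→d10:-→d11:-→d12:H4→d13:-→d14:-→d15:-→d16:-→d17:-→d18:-→d19:-→d20:-→d21:-→d22:-→d23:-→d24:H1  best=H1
  ? 241.129.141.176  path d0:H0→d1:-→d2:-  best=H0
  ? 104.4.1.85  path d0:H0→d1:-  best=H0
  ? 179.32.109.178  path d0:H0→d1:-→d2:-→d3:-→d4:-→d5:-→d6:-→d7:-→d8:-→d9:-→d10:-→d11:-→d12:H4→d13:-→d14:-  best=H4
  add 160.0.0.0/3 -> H1 at depth 3
  del 179.34.90.0/24 (clear depth 24)
  ? 63.51.233.61  path d0:H0→d1:-→d2:-→d3:-→d4:-→d5:-→d6:-→d7:-→d8:-→d9:-→d10:-→d11:-→d12:H3  best=H3
  ? 25.160.95.83  path d0:H0→d1:-→d2:-  best=H0
  add 179.0.0.0/8 -> H4 at depth 8
  ? 195.0.3.135  path d0:H0→d1:-→d2:-→d3:-→d4:-→d5:-→d6:-→d7:-→d8:H1  best=H1
  del 179.0.0.0/8 (clear depth 8)
  ? 195.0.0.3  path d0:H0→d1:-→d2:-→d3:-→d4:-→d5:-→d6:-→d7:-→d8:H1  best=H1
  del 63.48.0.0/12 (clear depth 12)
  ? 160.0.55.150  path d0:H0→d1:-→d2:-→d3:H1  best=H1
  del 179.32.0.0/12 (clear depth 12)

== LOOKUPS ==
["H1","H0","H0","H4","H3","H0","H1","H1","H1"]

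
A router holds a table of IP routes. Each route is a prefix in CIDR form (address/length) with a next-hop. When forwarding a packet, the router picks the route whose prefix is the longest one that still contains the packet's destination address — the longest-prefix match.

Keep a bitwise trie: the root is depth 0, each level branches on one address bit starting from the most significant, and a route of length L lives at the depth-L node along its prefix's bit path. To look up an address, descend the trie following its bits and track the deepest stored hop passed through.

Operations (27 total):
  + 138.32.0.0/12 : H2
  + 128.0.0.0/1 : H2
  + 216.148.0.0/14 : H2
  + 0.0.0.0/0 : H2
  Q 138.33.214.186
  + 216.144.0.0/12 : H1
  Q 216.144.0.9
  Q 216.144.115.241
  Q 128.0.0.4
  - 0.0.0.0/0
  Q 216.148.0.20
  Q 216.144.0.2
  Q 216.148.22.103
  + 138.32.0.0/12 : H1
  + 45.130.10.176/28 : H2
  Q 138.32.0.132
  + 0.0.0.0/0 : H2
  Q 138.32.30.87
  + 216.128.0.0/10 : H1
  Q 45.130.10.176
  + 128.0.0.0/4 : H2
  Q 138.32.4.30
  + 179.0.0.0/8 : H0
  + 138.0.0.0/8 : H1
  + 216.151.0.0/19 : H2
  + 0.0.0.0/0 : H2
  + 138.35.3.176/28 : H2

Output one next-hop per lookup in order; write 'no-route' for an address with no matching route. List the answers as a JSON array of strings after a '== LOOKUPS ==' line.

Trace:
  add 138.32.0.0/12 -> H2 at depth 12
  add 128.0.0.0/1 -> H2 at depth 1
  add 216.148.0.0/14 -> H2 at depth 14
  add 0.0.0.0/0 -> H2 at depth 0
  ? 138.33.214.186  path d0:H2→d1:H2→d2:-→d3:-→d4:-→d5:-→d6:-→d7:-→d8:-→d9:-→d10:-→d11:-→d12:H2  best=H2
  add 216.144.0.0/12 -> H1 at depth 12
  ? 216.144.0.9  path d0:H2→d1:H2→d2:-→d3:-→d4:-→d5:-→d6:-→d7:-→d8:-→d9:-→d10:-→d11:-→d12:H1→d13:-  best=H1
  ? 216.144.115.241  path d0:H2→d1:H2→d2:-→d3:-→d4:-→d5:-→d6:-→d7:-→d8:-→d9:-→d10:-→d11:-→d12:H1→d13:-  best=H1
  ? 128.0.0.4  path d0:H2→d1:H2→d2:-→d3:-→d4:-  best=H2
  - 0.0.0.0/0 clear@0
  ? 216.148.0.20  path d0:-→d1:H2→d2:-→d3:-→d4:-→d5:-→d6:-→d7:-→d8:-→d9:-→d10:-→d11:-→d12:H1→d13:-→d14:H2  best=H2
  ? 216.144.0.2  path d0:-→d1:H2→d2:-→d3:-→d4:-→d5:-→d6:-→d7:-→d8:-→d9:-→d10:-→d11:-→d12:H1→d13:-  best=H1
  ? 216.148.22.103  path d0:-→d1:H2→d2:-→d3:-→d4:-→d5:-→d6:-→d7:-→d8:-→d9:-→d10:-→d11:-→d12:H1→d13:-→d14:H2  best=H2
  add 138.32.0.0/12 -> H1 at depth 12
  add 45.130.10.176/28 -> H2 at depth 28
  ? 138.32.0.132  path d0:-→d1:H2→d2:-→d3:-→d4:-→d5:-→d6:-→d7:-→d8:-→d9:-→d10:-→d11:-→d12:H1  best=H1
  add 0.0.0.0/0 -> H2 at depth 0
  ? 138.32.30.87  path d0:H2→d1:H2→d2:-→d3:-→d4:-→d5:-→d6:-→d7:-→d8:-→d9:-→d10:-→d11:-→d12:H1  best=H1
  add 216.128.0.0/10 -> H1 at depth 10
  ? 45.130.10.176  path d0:H2→d1:-→d2:-→d3:-→d4:-→d5:-→d6:-→d7:-→d8:-→d9:-→d10:-→d11:-→d12:-→d13:-→d14:-→d15:-→d16:-→d17:-→d18:-→d19:-→d20:-→d21:-→d22:-→d23:-→d24:-→d25:-→d26:-→d27:-→d28:H2  best=H2
  add 128.0.0.0/4 -> H2 at depth 4
  ? 138.32.4.30  path d0:H2→d1:H2→d2:-→d3:-→d4:H2→d5:-→d6:-→d7:-→d8:-→d9:-→d10:-→d11:-→d12:H1  best=H1
  add 179.0.0.0/8 -> H0 at depth 8
  add 138.0.0.0/8 -> H1 at depth 8
  add 216.151.0.0/19 -> H2 at depth 19
  add 0.0.0.0/0 -> H2 at depth 0
  add 138.35.3.176/28 -> H2 at depth 28

== LOOKUPS ==
["H2","H1","H1","H2","H2","H1","H2","H1","H1","H2","H1"]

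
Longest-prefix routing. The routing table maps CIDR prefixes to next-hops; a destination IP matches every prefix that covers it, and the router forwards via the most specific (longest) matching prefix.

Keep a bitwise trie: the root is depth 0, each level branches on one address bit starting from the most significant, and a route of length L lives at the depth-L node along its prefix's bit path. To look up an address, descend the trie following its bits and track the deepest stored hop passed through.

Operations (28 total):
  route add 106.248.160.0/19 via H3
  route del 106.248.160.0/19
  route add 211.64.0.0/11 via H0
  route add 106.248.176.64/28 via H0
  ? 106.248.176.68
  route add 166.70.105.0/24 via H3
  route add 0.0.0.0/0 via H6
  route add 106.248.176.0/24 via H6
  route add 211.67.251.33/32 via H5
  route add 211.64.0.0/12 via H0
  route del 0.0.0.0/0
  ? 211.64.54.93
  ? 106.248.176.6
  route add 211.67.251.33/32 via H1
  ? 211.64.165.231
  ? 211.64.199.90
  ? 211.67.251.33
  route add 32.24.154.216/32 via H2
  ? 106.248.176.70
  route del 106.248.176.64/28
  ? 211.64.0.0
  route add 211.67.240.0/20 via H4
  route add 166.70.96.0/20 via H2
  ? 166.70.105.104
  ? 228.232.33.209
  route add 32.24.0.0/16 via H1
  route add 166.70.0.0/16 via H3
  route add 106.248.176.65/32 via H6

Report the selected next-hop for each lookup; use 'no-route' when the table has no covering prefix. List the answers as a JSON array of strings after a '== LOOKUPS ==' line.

Trace:
  add 106.248.160.0/19 -> H3 at depth 19
  del 106.248.160.0/19 (clear depth 19)
  add 211.64.0.0/11 -> H0 at depth 11
  add 106.248.176.64/28 -> H0 at depth 28
  ? 106.248.176.68  path d0:-→d1:-→d2:-→d3:-→d4:-→d5:-→d6:-→d7:-→d8:-→d9:-→d10:-→d11:-→d12:-→d13:-→d14:-→d15:-→d16:-→d17:-→d18:-→d19:-→d20:-→d21:-→d22:-→d23:-→d24:-→d25:-→d26:-→d27:-→d28:H0  best=H0
  add 166.70.105.0/24 -> H3 at depth 24
  add 0.0.0.0/0 -> H6 at depth 0
  add 106.248.176.0/24 -> H6 at depth 24
  add 211.67.251.33/32 -> H5 at depth 32
  add 211.64.0.0/12 -> H0 at depth 12
  del 0.0.0.0/0 (clear depth 0)
  ? 211.64.54.93  path d0:-→d1:-→d2:-→d3:-→d4:-→d5:-→d6:-→d7:-→d8:-→d9:-→d10:-→d11:H0→d12:H0→d13:-→d14:-  best=H0
  ? 106.248.176.6  path d0:-→d1:-→d2:-→d3:-→d4:-→d5:-→d6:-→d7:-→d8:-→d9:-→d10:-→d11:-→d12:-→d13:-→d14:-→d15:-→d16:-→d17:-→d18:-→d19:-→d20:-→d21:-→d22:-→d23:-→d24:H6→d25:-  best=H6
  add 211.67.251.33/32 -> H1 at depth 32
  ? 211.64.165.231  path d0:-→d1:-→d2:-→d3:-→d4:-→d5:-→d6:-→d7:-→d8:-→d9:-→d10:-→d11:H0→d12:H0→d13:-→d14:-  best=H0
  ? 211.64.199.90  path d0:-→d1:-→d2:-→d3:-→d4:-→d5:-→d6:-→d7:-→d8:-→d9:-→d10:-→d11:H0→d12:H0→d13:-→d14:-  best=H0
  ? 211.67.251.33  path d0:-→d1:-→d2:-→d3:-→d4:-→d5:-→d6:-→d7:-→d8:-→d9:-→d10:-→d11:H0→d12:H0→d13:-→d14:-→d15:-→d16:-→d17:-→d18:-→d19:-→d20:-→d21:-→d22:-→d23:-→d24:-→d25:-→d26:-→d27:-→d28:-→d29:-→d30:-→d31:-→d32:H1  best=H1
  add 32.24.154.216/32 -> H2 at depth 32
  ? 106.248.176.70  path d0:-→d1:-→d2:-→d3:-→d4:-→d5:-→d6:-→d7:-→d8:-→d9:-→d10:-→d11:-→d12:-→d13:-→d14:-→d15:-→d16:-→d17:-→d18:-→d19:-→d20:-→d21:-→d22:-→d23:-→d24:H6→d25:-→d26:-→d27:-→d28:H0  best=H0
  del 106.248.176.64/28 (clear depth 28)
  ? 211.64.0.0  path d0:-→d1:-→d2:-→d3:-→d4:-→d5:-→d6:-→d7:-→d8:-→d9:-→d10:-→d11:H0→d12:H0→d13:-→d14:-  best=H0
  add 211.67.240.0/20 -> H4 at depth 20
  add 166.70.96.0/20 -> H2 at depth 20
  ? 166.70.105.104  path d0:-→d1:-→d2:-→d3:-→d4:-→d5:-→d6:-→d7:-→d8:-→d9:-→d10:-→d11:-→d12:-→d13:-→d14:-→d15:-→d16:-→d17:-→d18:-→d19:-→d20:H2→d21:-→d22:-→d23:-→d24:H3  best=H3
  ? 228.232.33.209  path d0:-→d1:-→d2:-  best=no-route
  add 32.24.0.0/16 -> H1 at depth 16
  add 166.70.0.0/16 -> H3 at depth 16
  add 106.248.176.65/32 -> H6 at depth 32

== LOOKUPS ==
["H0","H0","H6","H0","H0","H1","H0","H0","H3","no-route"]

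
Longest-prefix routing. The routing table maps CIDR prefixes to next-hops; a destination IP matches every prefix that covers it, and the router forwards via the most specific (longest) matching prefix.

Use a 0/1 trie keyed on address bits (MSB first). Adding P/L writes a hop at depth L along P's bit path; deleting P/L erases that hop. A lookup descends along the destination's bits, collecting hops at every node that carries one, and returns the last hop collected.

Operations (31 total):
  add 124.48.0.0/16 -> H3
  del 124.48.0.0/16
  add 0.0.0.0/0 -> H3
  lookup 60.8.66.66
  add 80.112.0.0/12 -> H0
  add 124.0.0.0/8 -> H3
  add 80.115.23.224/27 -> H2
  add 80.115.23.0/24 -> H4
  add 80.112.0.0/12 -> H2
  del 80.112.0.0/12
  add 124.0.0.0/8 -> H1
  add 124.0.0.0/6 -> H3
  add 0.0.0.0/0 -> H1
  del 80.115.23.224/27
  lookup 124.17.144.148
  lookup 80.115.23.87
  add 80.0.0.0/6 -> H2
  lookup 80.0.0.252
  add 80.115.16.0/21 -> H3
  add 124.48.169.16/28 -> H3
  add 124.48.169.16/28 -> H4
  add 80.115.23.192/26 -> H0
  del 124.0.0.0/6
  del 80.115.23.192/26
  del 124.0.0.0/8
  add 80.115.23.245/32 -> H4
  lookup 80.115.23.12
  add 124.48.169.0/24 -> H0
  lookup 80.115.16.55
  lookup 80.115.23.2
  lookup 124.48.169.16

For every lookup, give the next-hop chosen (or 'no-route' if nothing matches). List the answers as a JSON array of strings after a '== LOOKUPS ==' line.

Process each operation:
  + 124.48.0.0/16 (H3) depth=16
  del 124.48.0.0/16 (clear depth 16)
  + 0.0.0.0/0 (H3) depth=0
  lookup 60.8.66.66: bits 0 walk d0:H3→d1:- -> H3
  + 80.112.0.0/12 (H0) depth=12
  + 124.0.0.0/8 (H3) depth=8
  + 80.115.23.224/27 (H2) depth=27
  + 80.115.23.0/24 (H4) depth=24
  + 80.112.0.0/12 (H2) depth=12
  del 80.112.0.0/12 (clear depth 12)
  + 124.0.0.0/8 (H1) depth=8
  + 124.0.0.0/6 (H3) depth=6
  + 0.0.0.0/0 (H1) depth=0
  del 80.115.23.224/27 (clear depth 27)
  lookup 124.17.144.148: bits 0111110000 walk d0:H1→d1:-→d2:-→d3:-→d4:-→d5:-→d6:H3→d7:-→d8:H1→d9:-→d10:- -> H1
  lookup 80.115.23.87: bits 010100000111001100010111 walk d0:H1→d1:-→d2:-→d3:-→d4:-→d5:-→d6:-→d7:-→d8:-→d9:-→d10:-→d11:-→d12:-→d13:-→d14:-→d15:-→d16:-→d17:-→d18:-→d19:-→d20:-→d21:-→d22:-→d23:-→d24:H4 -> H4
  + 80.0.0.0/6 (H2) depth=6
  lookup 80.0.0.252: bits 010100000 walk d0:H1→d1:-→d2:-→d3:-→d4:-→d5:-→d6:H2→d7:-→d8:-→d9:- -> H2
  + 80.115.16.0/21 (H3) depth=21
  + 124.48.169.16/28 (H3) depth=28
  + 124.48.169.16/28 (H4) depth=28
  + 80.115.23.192/26 (H0) depth=26
  del 124.0.0.0/6 (clear depth 6)
  del 80.115.23.192/26 (clear depth 26)
  del 124.0.0.0/8 (clear depth 8)
  + 80.115.23.245/32 (H4) depth=32
  lookup 80.115.23.12: bits 010100000111001100010111 walk d0:H1→d1:-→d2:-→d3:-→d4:-→d5:-→d6:H2→d7:-→d8:-→d9:-→d10:-→d11:-→d12:-→d13:-→d14:-→d15:-→d16:-→d17:-→d18:-→d19:-→d20:-→d21:H3→d22:-→d23:-→d24:H4 -> H4
  + 124.48.169.0/24 (H0) depth=24
  lookup 80.115.16.55: bits 010100000111001100010 walk d0:H1→d1:-→d2:-→d3:-→d4:-→d5:-→d6:H2→d7:-→d8:-→d9:-→d10:-→d11:-→d12:-→d13:-→d14:-→d15:-→d16:-→d17:-→d18:-→d19:-→d20:-→d21:H3 -> H3
  lookup 80.115.23.2: bits 010100000111001100010111 walk d0:H1→d1:-→d2:-→d3:-→d4:-→d5:-→d6:H2→d7:-→d8:-→d9:-→d10:-→d11:-→d12:-→d13:-→d14:-→d15:-→d16:-→d17:-→d18:-→d19:-→d20:-→d21:H3→d22:-→d23:-→d24:H4 -> H4
  lookup 124.48.169.16: bits 0111110000110000101010010001 walk d0:H1→d1:-→d2:-→d3:-→d4:-→d5:-→d6:-→d7:-→d8:-→d9:-→d10:-→d11:-→d12:-→d13:-→d14:-→d15:-→d16:-→d17:-→d18:-→d19:-→d20:-→d21:-→d22:-→d23:-→d24:H0→d25:-→d26:-→d27:-→d28:H4 -> H4

== LOOKUPS ==
["H3","H1","H4","H2","H4","H3","H4","H4"]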